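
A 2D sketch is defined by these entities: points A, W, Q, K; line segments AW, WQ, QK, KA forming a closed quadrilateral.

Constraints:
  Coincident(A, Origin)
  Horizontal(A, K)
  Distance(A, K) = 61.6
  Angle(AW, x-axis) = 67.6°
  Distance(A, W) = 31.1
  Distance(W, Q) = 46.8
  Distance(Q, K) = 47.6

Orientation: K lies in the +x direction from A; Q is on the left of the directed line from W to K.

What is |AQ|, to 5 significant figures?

72.348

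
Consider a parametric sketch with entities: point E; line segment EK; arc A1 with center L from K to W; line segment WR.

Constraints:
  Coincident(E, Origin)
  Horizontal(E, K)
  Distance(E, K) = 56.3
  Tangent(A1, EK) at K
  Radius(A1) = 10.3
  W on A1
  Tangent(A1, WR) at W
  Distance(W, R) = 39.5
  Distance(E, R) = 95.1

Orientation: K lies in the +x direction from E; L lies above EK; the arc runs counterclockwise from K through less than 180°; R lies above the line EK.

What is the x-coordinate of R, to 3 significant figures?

88.0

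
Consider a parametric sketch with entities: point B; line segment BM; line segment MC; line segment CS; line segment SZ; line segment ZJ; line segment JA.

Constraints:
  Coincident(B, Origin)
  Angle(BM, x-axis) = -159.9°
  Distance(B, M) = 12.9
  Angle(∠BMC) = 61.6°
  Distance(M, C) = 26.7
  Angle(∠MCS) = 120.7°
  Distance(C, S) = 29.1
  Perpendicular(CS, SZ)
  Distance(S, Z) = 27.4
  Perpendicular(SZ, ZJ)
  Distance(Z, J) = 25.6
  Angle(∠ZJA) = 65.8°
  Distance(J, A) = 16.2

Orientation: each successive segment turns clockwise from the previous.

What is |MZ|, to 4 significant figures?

42.96

∠MCS = 120.7° gives CS at 22.40° from the x-axis; with |CS| = 29.1, S = (18.64, 33.08). The perpendicularity gives SZ at right angles to CS, so SZ runs at -67.60°; with |SZ| = 27.4, Z = (29.09, 7.744). Then |MZ| = |Z − M| = 42.96.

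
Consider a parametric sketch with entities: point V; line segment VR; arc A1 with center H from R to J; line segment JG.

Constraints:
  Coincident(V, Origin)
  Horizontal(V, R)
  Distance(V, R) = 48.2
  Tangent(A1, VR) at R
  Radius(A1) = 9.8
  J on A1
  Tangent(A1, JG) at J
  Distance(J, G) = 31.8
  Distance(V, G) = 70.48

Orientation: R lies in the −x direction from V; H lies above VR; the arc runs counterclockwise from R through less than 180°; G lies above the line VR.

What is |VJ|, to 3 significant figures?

42.6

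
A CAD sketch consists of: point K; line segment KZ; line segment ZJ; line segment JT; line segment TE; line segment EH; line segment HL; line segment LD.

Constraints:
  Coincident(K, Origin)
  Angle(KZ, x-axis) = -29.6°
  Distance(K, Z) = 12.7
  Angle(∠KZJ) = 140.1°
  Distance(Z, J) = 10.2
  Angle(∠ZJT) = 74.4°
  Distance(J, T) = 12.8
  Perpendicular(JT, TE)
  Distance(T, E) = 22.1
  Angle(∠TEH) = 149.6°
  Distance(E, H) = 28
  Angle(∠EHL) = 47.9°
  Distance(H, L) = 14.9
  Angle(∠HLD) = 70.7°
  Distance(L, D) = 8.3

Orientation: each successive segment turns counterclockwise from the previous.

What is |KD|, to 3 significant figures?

18.7

K is at the origin; KZ runs at -29.6° with length 12.7, so Z = (11.0, -6.27). ∠KZJ = 140.1° gives ZJ at 10.3° from the x-axis; with |ZJ| = 10.2, J = (21.1, -4.45). ∠ZJT = 74.4° gives JT at 116° from the x-axis; with |JT| = 12.8, T = (15.5, 7.07). JT ⟂ TE, so TE runs at -154°; with |TE| = 22.1, E = (-4.39, -2.59). ∠TEH = 149.6° gives EH at -124° from the x-axis; with |EH| = 28.0, H = (-19.9, -25.9). ∠EHL = 47.9° gives HL at 8.40° from the x-axis; with |HL| = 14.9, L = (-5.19, -23.7). ∠HLD = 70.7° gives LD at 118° from the x-axis; with |LD| = 8.3, D = (-9.05, -16.4). Then |KD| = |D − K| = 18.7.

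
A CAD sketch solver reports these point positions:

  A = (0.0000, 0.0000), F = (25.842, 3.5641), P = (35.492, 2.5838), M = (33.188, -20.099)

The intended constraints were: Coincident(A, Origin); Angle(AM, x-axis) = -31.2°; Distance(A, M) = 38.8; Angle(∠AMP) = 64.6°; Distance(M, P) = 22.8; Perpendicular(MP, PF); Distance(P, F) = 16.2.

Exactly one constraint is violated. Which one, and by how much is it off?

Distance(P, F) = 16.2 — off by 6.50.

A = (0.00, 0.00) ✓; AM at -31.20° ✓; |AM| = 38.80 ✓; ∠AMP = 64.60° ✓; |MP| = 22.80 ✓; ∠(MP, PF) = 90.00° ✓; |PF| = 9.700 ✗.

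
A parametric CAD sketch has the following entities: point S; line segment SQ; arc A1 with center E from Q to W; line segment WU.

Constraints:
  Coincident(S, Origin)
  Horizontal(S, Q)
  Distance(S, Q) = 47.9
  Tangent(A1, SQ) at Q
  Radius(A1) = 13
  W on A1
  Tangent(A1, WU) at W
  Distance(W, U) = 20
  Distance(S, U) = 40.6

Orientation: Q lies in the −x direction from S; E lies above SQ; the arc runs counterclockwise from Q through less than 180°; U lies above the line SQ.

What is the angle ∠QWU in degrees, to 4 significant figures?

144.0°

S is at the origin; SQ is horizontal with |SQ| = 47.9 and Q on the −x side, so Q = (-47.90, 0.000). Tangency of A1 to SQ means the radius EQ is perpendicular to SQ, so E = Q + (0, 13) = (-47.90, 13.00). Since EW ⟂ WU (tangency), |EU| = √(13.0² + 20.0²) = 23.85 regardless of where W sits on A1. So U lies on both circle(S, 40.6) and circle(E, 23.85); the above-SQ intersection is U = (-29.37, 28.03). W is the foot of the tangent from U: W = (-35.53, 8.998).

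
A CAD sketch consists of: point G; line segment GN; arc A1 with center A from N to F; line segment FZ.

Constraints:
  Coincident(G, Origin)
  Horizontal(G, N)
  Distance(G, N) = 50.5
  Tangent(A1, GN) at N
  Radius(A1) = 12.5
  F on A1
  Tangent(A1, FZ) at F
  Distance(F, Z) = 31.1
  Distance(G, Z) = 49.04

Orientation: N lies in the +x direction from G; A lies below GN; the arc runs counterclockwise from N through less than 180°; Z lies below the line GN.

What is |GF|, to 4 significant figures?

39.54

G is at the origin; G and N share the same y with |GN| = 50.5 and N on the +x side, so N = (50.50, 0.000). A1 meets GN tangentially, so AN is at right angles to GN, so A = N + (0, -12.5) = (50.50, -12.50). Since AF ⟂ FZ (tangency), |AZ| = √(12.5² + 31.1²) = 33.52 regardless of where F sits on A1. So Z lies on both circle(G, 49.04) and circle(A, 33.52); the below-GN intersection is Z = (29.85, -38.91). F is the foot of the tangent from Z: F = (38.49, -9.029).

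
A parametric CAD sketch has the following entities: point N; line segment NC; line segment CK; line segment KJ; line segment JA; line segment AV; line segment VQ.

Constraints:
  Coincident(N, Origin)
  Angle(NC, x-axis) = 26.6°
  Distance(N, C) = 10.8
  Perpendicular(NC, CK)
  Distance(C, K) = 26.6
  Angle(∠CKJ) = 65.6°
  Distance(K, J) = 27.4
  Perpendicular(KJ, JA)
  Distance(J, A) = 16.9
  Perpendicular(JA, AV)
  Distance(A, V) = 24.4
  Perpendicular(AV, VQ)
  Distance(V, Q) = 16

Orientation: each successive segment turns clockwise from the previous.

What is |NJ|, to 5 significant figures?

20.828

N is at the origin; NC runs at 26.6° with length 10.8, so C = (9.6569, 4.8358). The perpendicularity gives CK at right angles to NC, so CK runs at -63.400°; with |CK| = 26.6, K = (21.567, -18.949). ∠CKJ = 65.6° gives KJ at -177.80° from the x-axis; with |KJ| = 27.4, J = (-5.8125, -20.001). Then |NJ| = |J − N| = 20.828.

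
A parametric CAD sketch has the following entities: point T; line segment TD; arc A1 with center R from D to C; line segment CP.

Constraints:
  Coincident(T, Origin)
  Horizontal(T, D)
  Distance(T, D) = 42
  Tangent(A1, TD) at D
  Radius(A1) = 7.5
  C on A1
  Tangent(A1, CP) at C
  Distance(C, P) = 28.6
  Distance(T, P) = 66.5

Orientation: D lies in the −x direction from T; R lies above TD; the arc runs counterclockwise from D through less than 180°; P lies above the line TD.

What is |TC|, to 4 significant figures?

39.20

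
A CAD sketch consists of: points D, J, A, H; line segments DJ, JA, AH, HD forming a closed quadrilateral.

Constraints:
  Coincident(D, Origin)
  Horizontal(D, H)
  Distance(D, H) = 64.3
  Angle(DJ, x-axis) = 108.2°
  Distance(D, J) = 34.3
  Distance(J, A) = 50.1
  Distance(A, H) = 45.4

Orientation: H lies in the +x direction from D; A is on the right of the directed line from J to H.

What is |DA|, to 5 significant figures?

20.852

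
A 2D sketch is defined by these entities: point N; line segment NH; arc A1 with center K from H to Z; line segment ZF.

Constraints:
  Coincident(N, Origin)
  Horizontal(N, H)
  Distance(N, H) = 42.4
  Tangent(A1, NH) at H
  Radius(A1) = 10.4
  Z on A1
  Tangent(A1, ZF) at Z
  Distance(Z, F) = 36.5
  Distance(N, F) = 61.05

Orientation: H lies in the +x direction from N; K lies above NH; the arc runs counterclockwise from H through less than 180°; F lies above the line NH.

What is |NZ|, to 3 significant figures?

53.9

N is at the origin; N and H share the same y with |NH| = 42.4 and H on the +x side, so H = (42.4, 0.00). A1 meets NH tangentially, so KH is at right angles to NH, so K = H + (0, 10.4) = (42.4, 10.4). Since KZ ⟂ ZF (tangency), |KF| = √(10.4² + 36.5²) = 38.0 regardless of where Z sits on A1. So F lies on both circle(N, 61.05) and circle(K, 38.0); the above-NH intersection is F = (37.7, 48.1). Z is the foot of the tangent from F: Z = (52.0, 14.5).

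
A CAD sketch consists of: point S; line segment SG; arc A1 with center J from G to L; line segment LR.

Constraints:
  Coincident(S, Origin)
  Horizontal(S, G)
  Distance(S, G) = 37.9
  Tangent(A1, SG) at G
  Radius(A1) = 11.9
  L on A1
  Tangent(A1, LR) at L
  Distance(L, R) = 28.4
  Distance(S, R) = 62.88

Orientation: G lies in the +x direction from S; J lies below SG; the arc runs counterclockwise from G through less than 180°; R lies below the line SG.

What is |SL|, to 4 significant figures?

35.00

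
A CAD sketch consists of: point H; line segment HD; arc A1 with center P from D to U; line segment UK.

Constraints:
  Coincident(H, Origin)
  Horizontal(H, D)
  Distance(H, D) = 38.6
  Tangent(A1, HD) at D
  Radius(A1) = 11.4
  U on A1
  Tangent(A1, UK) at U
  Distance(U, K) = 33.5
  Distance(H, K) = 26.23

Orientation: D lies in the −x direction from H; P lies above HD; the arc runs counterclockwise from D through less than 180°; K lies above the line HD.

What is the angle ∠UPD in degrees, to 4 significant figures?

42.28°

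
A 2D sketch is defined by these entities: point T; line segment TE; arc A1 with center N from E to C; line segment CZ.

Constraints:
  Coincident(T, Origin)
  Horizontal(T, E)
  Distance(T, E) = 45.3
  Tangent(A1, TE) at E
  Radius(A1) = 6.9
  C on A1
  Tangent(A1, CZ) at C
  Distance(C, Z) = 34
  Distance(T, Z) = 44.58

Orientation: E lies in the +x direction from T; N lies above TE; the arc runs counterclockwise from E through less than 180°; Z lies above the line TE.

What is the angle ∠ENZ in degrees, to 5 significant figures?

146.89°

Checks: T = (0.00, 0.00) ✓; |NC| = 6.900 ✓; ∠(NC, CZ) = 90.00° ✓; |CZ| = 34.00 ✓; |TZ| = 44.58 ✓.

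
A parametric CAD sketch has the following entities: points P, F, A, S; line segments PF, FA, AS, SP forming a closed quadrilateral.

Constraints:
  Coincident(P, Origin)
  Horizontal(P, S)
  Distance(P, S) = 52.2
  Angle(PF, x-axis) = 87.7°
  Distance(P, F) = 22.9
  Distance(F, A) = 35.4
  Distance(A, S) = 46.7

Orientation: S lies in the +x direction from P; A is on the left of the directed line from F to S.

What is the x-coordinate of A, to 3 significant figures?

31.0

P is at the origin; PS is horizontal with |PS| = 52.2 and S in +x, so S = (52.2, 0). PF runs at 87.7° with |PF| = 22.9, so F = (0.919, 22.9). A is determined by |FA| = 35.4 and |AS| = 46.7 together: it lies at the intersection of circle(F, 35.4) and circle(S, 46.7). With |FS| = 56.2, the foot of the radical line on FS is 19.8 from F and the perpendicular offset is √(35.4² − 19.8²) = 29.3. Taking the left-of-FS solution: A = (31.0, 41.6).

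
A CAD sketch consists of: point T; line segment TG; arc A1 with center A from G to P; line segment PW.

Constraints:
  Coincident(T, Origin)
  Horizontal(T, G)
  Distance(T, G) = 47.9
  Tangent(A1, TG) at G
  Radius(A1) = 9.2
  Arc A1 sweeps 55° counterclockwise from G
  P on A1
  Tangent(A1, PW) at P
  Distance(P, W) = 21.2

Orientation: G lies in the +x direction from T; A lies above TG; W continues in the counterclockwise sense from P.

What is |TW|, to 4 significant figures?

70.87

On A1, G sits at bearing -90° from A; a 55° counterclockwise sweep puts P at bearing -35°, so P = A + 9.2·(cos -35°, sin -35°) = (55.44, 3.923). The tangent condition forces AP to be normal to PW, so PW runs along (−sin -35°, cos -35°); with |PW| = 21.2, W = (67.60, 21.29). Then |TW| = |W − T| = 70.87.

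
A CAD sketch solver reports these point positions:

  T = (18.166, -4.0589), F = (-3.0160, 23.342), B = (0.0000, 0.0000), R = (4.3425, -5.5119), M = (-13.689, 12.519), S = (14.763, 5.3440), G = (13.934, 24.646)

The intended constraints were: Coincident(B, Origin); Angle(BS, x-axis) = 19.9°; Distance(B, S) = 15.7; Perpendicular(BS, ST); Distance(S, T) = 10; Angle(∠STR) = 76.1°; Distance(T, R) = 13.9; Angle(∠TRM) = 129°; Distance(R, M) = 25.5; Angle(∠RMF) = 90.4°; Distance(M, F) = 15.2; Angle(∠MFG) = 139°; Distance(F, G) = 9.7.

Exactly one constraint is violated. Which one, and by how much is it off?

Distance(F, G) = 9.7 — off by 7.30.

B = (0.00, 0.00) ✓; BS at 19.90° ✓; |BS| = 15.70 ✓; ∠(BS, ST) = 90.00° ✓; |ST| = 10.00 ✓; ∠STR = 76.10° ✓; |TR| = 13.90 ✓; ∠TRM = 129.0° ✓; |RM| = 25.50 ✓; ∠RMF = 90.40° ✓; |MF| = 15.20 ✓; ∠MFG = 139.0° ✓; |FG| = 17.00 ✗.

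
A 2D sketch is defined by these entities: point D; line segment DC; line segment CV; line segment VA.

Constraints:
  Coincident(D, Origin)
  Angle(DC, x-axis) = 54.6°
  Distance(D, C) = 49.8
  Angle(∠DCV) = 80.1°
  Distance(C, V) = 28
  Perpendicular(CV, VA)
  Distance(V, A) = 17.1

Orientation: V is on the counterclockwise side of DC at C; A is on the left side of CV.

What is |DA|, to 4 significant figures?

37.41

D is at the origin; DC runs at 54.6° with length 49.8, so C = 49.8·(cos 54.6°, sin 54.6°) = (28.85, 40.59). ∠DCV = 80.1°, so CV runs at 54.6° + (180° − 80.1°) = 154.5° from the x-axis; with |CV| = 28.0, V = C + 28.0·(cos 154.5°, sin 154.5°) = (3.576, 52.65). CV ⟂ VA; with |VA| = 17.1 on the left of CV, A = V + 17.1·(-0.4305, -0.9026) = (-3.786, 37.21). Then |DA| = |A − D| = 37.41.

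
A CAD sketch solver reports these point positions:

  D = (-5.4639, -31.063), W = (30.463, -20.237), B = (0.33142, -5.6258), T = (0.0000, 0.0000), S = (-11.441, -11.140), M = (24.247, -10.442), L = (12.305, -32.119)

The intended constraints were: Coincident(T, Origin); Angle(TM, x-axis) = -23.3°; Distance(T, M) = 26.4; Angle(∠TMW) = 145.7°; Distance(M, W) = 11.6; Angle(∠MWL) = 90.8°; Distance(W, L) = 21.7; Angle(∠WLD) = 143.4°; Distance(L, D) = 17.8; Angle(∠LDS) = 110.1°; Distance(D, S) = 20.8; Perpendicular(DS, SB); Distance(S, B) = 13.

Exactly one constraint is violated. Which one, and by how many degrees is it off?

Perpendicular(DS, SB) — off by 8.40°.

T = (0.00, 0.00) ✓; TM at -23.30° ✓; |TM| = 26.40 ✓; ∠TMW = 145.7° ✓; |MW| = 11.60 ✓; ∠MWL = 90.80° ✓; |WL| = 21.70 ✓; ∠WLD = 143.4° ✓; |LD| = 17.80 ✓; ∠LDS = 110.1° ✓; |DS| = 20.80 ✓; ∠(DS, SB) = 81.60° ✗; |SB| = 13.00 ✓.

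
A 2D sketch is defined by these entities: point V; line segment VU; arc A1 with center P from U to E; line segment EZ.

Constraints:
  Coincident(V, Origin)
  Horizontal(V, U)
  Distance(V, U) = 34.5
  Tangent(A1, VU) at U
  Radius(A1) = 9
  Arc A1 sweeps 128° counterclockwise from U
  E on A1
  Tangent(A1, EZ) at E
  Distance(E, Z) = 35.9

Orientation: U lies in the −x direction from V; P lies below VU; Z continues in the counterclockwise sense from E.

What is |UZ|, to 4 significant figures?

45.38

On A1, U sits at bearing 90° from P; a 128° counterclockwise sweep puts E at bearing 218°, so E = P + 9.0·(cos 218°, sin 218°) = (-41.59, -14.54). A1 meets EZ tangentially, so PE is at right angles to EZ, so EZ runs along (−sin 218°, cos 218°); with |EZ| = 35.9, Z = (-19.49, -42.83). Then |UZ| = |Z − U| = 45.38.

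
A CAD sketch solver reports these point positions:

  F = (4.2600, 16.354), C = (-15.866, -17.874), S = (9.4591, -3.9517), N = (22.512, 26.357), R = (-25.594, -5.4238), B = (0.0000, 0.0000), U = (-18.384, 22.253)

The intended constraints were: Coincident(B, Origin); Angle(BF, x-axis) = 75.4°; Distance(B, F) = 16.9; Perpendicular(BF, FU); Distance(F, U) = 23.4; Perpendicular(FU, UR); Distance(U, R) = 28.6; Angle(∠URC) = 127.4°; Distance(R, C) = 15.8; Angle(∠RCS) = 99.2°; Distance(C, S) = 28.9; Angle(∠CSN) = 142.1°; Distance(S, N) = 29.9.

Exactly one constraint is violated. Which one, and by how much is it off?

Distance(S, N) = 29.9 — off by 3.10.

B = (0.00, 0.00) ✓; BF at 75.40° ✓; |BF| = 16.90 ✓; ∠(BF, FU) = 90.00° ✓; |FU| = 23.40 ✓; ∠(FU, UR) = 90.00° ✓; |UR| = 28.60 ✓; ∠URC = 127.4° ✓; |RC| = 15.80 ✓; ∠RCS = 99.20° ✓; |CS| = 28.90 ✓; ∠CSN = 142.1° ✓; |SN| = 33.00 ✗.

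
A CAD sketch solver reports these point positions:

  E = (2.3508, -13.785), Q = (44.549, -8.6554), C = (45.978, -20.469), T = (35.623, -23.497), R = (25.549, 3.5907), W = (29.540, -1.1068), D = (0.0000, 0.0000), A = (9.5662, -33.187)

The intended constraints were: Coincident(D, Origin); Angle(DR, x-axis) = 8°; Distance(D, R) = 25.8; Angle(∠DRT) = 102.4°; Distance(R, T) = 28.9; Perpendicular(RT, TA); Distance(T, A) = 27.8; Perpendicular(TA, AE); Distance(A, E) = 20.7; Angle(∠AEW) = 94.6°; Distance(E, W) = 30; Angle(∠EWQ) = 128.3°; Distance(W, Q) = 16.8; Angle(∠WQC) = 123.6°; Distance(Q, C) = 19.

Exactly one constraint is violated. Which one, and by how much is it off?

Distance(Q, C) = 19 — off by 7.10.

D = (0.00, 0.00) ✓; DR at 8.000° ✓; |DR| = 25.80 ✓; ∠DRT = 102.4° ✓; |RT| = 28.90 ✓; ∠(RT, TA) = 90.00° ✓; |TA| = 27.80 ✓; ∠(TA, AE) = 90.00° ✓; |AE| = 20.70 ✓; ∠AEW = 94.60° ✓; |EW| = 30.00 ✓; ∠EWQ = 128.3° ✓; |WQ| = 16.80 ✓; ∠WQC = 123.6° ✓; |QC| = 11.90 ✗.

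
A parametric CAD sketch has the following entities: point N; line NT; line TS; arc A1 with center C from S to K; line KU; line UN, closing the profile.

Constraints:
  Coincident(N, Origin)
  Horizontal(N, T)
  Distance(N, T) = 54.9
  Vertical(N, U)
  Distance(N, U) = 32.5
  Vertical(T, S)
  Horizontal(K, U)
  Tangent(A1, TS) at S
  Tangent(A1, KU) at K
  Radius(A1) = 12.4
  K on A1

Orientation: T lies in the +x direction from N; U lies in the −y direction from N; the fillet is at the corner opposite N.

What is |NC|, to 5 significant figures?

47.013

N is at the origin; NT is horizontal with |NT| = 54.9 and T on the +x side, so T = (54.900, 0.0000). N and U share the same x with |NU| = 32.5 and U on the −y side, so U = (0.0000, -32.500). The virtual corner opposite N is at (54.900, -32.500). Tangency of A1 to TS means the radius CS is perpendicular to TS and since A1 is tangent to KU there, CK ⟂ KU, with radius 12.4, so the center C sits 12.4 in from both sides at C = (42.500, -20.100). Then |NC| = |C − N| = 47.013.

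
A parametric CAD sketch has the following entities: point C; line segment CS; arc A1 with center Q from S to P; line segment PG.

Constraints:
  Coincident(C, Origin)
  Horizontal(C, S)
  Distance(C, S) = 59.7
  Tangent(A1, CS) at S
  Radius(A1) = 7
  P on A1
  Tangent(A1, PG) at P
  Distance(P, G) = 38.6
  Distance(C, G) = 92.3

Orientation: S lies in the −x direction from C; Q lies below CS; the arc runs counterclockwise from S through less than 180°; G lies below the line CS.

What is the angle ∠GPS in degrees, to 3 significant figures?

149°

Checks: |QP| = 7.000 ✓; ∠(QP, PG) = 90.00° ✓; |PG| = 38.60 ✓; |CG| = 92.30 ✓.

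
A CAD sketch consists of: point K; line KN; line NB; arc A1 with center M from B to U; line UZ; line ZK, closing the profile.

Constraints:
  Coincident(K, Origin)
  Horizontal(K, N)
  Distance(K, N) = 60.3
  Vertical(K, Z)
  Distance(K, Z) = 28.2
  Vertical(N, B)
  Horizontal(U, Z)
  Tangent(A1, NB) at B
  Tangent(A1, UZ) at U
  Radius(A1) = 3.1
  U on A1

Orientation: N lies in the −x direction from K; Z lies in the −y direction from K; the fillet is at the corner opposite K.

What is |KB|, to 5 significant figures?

65.315

K is at the origin; KN is horizontal with |KN| = 60.3 and N on the −x side, so N = (-60.300, 0.0000). KZ is vertical with |KZ| = 28.2 and Z on the −y side, so Z = (0.0000, -28.200). The virtual corner opposite K is at (-60.300, -28.200). Tangency of A1 to NB means the radius MB is perpendicular to NB and A1 meets UZ tangentially, so MU is at right angles to UZ, with radius 3.1, so the center M sits 3.1 in from both sides at M = (-57.200, -25.100). That places the tangent points at B = (-60.300, -25.100) on NB and U = (-57.200, -28.200) on UZ. Then |KB| = |B − K| = 65.315.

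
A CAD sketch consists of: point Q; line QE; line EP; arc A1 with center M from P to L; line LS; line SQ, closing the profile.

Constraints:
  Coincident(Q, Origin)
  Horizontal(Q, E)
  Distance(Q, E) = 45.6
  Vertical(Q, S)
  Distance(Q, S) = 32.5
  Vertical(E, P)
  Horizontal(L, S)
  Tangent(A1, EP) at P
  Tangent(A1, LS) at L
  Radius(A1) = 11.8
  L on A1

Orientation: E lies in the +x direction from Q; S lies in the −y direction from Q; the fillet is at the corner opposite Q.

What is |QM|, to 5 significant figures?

39.635

Q and S share the same x with |QS| = 32.5 and S on the −y side, so S = (0.0000, -32.500). The virtual corner opposite Q is at (45.600, -32.500). A1 meets EP tangentially, so MP is at right angles to EP and tangency of A1 to LS means the radius ML is perpendicular to LS, with radius 11.8, so the center M sits 11.8 in from both sides at M = (33.800, -20.700). Then |QM| = |M − Q| = 39.635.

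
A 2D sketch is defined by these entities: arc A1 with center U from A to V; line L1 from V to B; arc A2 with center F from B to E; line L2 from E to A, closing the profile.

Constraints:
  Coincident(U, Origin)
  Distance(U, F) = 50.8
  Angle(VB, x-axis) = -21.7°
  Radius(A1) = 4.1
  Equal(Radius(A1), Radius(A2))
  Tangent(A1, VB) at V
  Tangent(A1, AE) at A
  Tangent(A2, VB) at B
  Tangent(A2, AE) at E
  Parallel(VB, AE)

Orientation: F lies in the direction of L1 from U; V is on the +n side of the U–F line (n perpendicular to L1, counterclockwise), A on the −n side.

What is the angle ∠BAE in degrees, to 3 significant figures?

9.17°

The slot axis is L1's direction at -21.7°, so u = (cos -21.7°, sin -21.7°) = (0.929, -0.370) and n = (−sin -21.7°, cos -21.7°) = (0.370, 0.929). U is at the origin and F lies 50.8 along u from U, so F = 50.8·u = (47.2, -18.8). Tangency of A1 to both parallel lines with radius 4.1 puts V and A at U ± 4.1·n: V = (1.52, 3.81), A = (-1.52, -3.81). Equal radii place B and E the same way about F: B = F + 4.1·n = (48.7, -15.0), E = F − 4.1·n = (45.7, -22.6). Then cos ∠BAE = AB·AE / (|AB||AE|), giving 9.17°.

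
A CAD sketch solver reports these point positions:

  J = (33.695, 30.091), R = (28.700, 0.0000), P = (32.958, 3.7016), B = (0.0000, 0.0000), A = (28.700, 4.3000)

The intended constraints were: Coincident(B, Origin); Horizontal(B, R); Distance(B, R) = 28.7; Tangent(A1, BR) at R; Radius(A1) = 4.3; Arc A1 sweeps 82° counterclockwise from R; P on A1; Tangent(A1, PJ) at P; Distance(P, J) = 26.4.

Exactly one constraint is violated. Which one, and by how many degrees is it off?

Tangent(A1, PJ) at P — off by 6.40°.

B = (0.00, 0.00) ✓; B.y = 0.00, R.y = 0.00 ✓; |BR| = 28.70 ✓; ∠(AR, RB) = 90.00° ✓; |AR| = 4.300 ✓; bearing(A→P) − bearing(A→R) = 82.00° ✓; |AP| = 4.300 ✓; ∠(AP, PJ) = 83.60° ✗; |PJ| = 26.40 ✓.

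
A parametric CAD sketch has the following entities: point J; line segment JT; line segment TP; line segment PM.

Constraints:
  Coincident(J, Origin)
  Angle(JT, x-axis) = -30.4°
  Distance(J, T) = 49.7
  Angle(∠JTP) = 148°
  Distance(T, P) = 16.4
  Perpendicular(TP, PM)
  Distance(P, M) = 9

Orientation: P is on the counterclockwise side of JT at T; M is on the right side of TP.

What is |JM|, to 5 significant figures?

68.385

J is at the origin; JT runs at -30.4° with length 49.7, so T = 49.7·(cos -30.4°, sin -30.4°) = (42.867, -25.150). ∠JTP = 148.0°, so TP runs at -30.4° + (180° − 148.0°) = 1.6000° from the x-axis; with |TP| = 16.4, P = T + 16.4·(cos 1.6000°, sin 1.6000°) = (59.261, -24.692). TP is perpendicular to PM; with |PM| = 9.0 on the right of TP, M = P + 9.0·(0.027922, -0.99961) = (59.512, -33.688). Then |JM| = |M − J| = 68.385.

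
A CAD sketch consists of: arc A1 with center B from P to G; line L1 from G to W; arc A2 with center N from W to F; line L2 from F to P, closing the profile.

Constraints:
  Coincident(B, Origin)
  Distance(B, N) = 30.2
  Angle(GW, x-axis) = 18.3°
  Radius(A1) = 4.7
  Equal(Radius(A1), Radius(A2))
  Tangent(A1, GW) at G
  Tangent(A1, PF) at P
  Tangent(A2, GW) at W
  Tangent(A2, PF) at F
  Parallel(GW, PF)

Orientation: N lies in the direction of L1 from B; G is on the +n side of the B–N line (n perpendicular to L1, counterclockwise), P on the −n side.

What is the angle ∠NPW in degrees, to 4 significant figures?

8.443°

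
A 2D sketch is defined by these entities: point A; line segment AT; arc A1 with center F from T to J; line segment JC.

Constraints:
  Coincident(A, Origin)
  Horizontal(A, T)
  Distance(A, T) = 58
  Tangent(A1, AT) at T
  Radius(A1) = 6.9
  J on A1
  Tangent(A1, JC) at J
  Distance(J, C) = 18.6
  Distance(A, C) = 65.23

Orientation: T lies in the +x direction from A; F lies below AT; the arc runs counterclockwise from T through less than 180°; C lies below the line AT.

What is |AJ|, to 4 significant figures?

52.65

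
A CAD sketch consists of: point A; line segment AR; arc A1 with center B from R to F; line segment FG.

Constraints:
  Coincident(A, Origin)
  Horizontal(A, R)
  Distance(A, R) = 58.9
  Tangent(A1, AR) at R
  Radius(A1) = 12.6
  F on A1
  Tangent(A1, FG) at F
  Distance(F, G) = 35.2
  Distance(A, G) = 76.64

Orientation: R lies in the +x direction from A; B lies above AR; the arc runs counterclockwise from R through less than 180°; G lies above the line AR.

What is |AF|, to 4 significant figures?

72.71

Checks: |BF| = 12.60 ✓; ∠(BF, FG) = 90.00° ✓; |FG| = 35.20 ✓; |AG| = 76.64 ✓.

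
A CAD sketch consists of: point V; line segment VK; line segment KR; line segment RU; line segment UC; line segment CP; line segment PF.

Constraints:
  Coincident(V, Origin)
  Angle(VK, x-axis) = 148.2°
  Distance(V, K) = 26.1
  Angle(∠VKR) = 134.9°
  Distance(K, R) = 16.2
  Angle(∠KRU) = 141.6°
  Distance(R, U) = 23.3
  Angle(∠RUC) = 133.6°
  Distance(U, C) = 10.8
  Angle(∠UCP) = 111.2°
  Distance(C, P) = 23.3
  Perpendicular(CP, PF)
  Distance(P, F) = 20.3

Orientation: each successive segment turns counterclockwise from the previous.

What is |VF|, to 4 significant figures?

23.99

V is at the origin; VK runs at 148.2° with length 26.1, so K = (-22.18, 13.75). ∠VKR = 134.9° gives KR at -166.7° from the x-axis; with |KR| = 16.2, R = (-37.95, 10.03). ∠KRU = 141.6° gives RU at -128.3° from the x-axis; with |RU| = 23.3, U = (-52.39, -8.259). ∠RUC = 133.6° gives UC at -81.90° from the x-axis; with |UC| = 10.8, C = (-50.87, -18.95). ∠UCP = 111.2° gives CP at -13.10° from the x-axis; with |CP| = 23.3, P = (-28.17, -24.23). CP is perpendicular to PF, so PF runs at 76.90°; with |PF| = 20.3, F = (-23.57, -4.460). Then |VF| = |F − V| = 23.99.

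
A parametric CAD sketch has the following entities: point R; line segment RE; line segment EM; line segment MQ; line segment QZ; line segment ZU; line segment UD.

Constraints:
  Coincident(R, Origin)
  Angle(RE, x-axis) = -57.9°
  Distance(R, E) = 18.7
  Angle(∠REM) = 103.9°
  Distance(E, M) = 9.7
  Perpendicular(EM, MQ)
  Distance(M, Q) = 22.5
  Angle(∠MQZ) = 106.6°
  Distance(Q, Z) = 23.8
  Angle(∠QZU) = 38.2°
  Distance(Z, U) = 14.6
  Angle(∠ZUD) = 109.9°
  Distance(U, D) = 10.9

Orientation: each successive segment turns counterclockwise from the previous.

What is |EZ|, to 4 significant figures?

32.10

EM ⟂ MQ, so MQ runs at 108.2°; with |MQ| = 22.5, Q = (12.12, 8.563). ∠MQZ = 106.6° gives QZ at -178.4° from the x-axis; with |QZ| = 23.8, Z = (-11.67, 7.898). Then |EZ| = |Z − E| = 32.10.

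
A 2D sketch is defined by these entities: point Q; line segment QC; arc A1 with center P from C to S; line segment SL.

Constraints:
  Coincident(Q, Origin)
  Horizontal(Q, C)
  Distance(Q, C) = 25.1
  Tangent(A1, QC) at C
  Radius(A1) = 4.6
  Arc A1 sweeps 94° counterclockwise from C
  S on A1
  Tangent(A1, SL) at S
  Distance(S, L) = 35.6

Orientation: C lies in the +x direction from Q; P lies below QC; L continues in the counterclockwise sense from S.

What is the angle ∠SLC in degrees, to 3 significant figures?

6.98°

Q is at the origin; Q and C share the same y with |QC| = 25.1 and C on the +x side, so C = (25.1, 0.00). Since A1 is tangent to QC there, PC ⟂ QC, so P = C + (0, -4.6) = (25.1, -4.60). On A1, C sits at bearing 90° from P; a 94° counterclockwise sweep puts S at bearing 184°, so S = P + 4.6·(cos 184°, sin 184°) = (20.5, -4.92). A1 meets SL tangentially, so PS is at right angles to SL, so SL runs along (−sin 184°, cos 184°); with |SL| = 35.6, L = (23.0, -40.4). Then cos ∠SLC = LS·LC / (|LS||LC|), giving 6.98°.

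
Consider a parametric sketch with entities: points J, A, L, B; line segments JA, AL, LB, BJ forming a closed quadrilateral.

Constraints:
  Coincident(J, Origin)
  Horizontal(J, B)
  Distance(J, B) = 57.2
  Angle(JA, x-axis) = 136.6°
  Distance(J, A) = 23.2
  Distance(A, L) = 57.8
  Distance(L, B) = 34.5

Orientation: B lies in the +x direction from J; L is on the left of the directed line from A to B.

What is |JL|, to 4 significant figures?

49.17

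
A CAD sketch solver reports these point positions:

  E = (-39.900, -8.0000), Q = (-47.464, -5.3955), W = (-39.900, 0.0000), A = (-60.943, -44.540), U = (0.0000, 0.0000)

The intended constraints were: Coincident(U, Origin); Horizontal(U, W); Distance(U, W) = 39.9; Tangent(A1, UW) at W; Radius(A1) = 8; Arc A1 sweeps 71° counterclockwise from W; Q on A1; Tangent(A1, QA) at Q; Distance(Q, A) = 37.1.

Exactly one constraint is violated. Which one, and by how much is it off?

Distance(Q, A) = 37.1 — off by 4.30.

U = (0.00, 0.00) ✓; U.y = 0.00, W.y = 0.00 ✓; |UW| = 39.90 ✓; ∠(EW, WU) = 90.00° ✓; |EW| = 8.000 ✓; bearing(E→Q) − bearing(E→W) = 71.00° ✓; |EQ| = 8.000 ✓; ∠(EQ, QA) = 90.00° ✓; |QA| = 41.40 ✗.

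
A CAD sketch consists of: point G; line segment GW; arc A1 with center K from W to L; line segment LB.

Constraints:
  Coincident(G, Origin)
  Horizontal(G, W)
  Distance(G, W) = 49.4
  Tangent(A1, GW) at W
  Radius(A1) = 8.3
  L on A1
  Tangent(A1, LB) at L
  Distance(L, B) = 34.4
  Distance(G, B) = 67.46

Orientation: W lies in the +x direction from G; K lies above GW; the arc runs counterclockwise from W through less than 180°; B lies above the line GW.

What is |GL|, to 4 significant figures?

58.39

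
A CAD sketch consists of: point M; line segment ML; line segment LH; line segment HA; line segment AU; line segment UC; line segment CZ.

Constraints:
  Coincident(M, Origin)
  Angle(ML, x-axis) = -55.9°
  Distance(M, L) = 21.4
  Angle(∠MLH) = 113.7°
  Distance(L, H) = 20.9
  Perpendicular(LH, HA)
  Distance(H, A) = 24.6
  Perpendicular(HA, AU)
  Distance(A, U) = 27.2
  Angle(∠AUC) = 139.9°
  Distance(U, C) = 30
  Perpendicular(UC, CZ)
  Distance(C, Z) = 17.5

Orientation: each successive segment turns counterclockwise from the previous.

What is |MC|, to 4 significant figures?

25.13

The perpendicularity gives AU at right angles to HA, so AU runs at -169.6°; with |AU| = 27.2, U = (1.360, 5.338). ∠AUC = 139.9° gives UC at -129.5° from the x-axis; with |UC| = 30.0, C = (-17.72, -17.81). Then |MC| = |C − M| = 25.13.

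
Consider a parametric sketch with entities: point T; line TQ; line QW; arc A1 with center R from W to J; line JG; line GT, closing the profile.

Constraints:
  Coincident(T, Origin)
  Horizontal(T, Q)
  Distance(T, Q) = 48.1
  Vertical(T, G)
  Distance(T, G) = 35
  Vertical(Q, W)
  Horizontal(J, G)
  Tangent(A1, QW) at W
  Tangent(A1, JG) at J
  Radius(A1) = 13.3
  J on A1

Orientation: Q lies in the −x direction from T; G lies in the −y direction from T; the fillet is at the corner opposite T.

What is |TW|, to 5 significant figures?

52.768

T is at the origin; T and Q share the same y with |TQ| = 48.1 and Q on the −x side, so Q = (-48.100, 0.0000). T and G share the same x with |TG| = 35.0 and G on the −y side, so G = (0.0000, -35.000). The virtual corner opposite T is at (-48.100, -35.000). A1 meets QW tangentially, so RW is at right angles to QW and tangency of A1 to JG means the radius RJ is perpendicular to JG, with radius 13.3, so the center R sits 13.3 in from both sides at R = (-34.800, -21.700). That places the tangent points at W = (-48.100, -21.700) on QW and J = (-34.800, -35.000) on JG. Then |TW| = |W − T| = 52.768.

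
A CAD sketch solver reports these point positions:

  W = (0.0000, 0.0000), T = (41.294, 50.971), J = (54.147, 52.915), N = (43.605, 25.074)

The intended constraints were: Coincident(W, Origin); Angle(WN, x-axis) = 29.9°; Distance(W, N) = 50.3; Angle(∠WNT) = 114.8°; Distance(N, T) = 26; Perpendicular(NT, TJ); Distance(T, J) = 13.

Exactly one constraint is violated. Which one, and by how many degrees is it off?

Perpendicular(NT, TJ) — off by 3.50°.

W = (0.00, 0.00) ✓; WN at 29.90° ✓; |WN| = 50.30 ✓; ∠WNT = 114.8° ✓; |NT| = 26.00 ✓; ∠(NT, TJ) = 86.50° ✗; |TJ| = 13.00 ✓.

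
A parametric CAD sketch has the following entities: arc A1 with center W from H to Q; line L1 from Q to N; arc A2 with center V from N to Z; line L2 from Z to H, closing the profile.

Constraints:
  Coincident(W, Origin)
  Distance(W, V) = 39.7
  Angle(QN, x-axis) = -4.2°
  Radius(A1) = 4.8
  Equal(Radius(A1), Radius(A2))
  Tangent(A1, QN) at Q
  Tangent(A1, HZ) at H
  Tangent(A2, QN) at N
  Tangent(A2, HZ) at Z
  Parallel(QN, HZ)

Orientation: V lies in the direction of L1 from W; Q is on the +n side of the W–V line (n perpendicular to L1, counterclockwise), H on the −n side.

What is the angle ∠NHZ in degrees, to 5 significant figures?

13.594°

Tangency of A1 to both parallel lines with radius 4.8 puts Q and H at W ± 4.8·n: Q = (0.35154, 4.7871), H = (-0.35154, -4.7871). Equal radii place N and Z the same way about V: N = V + 4.8·n = (39.945, 1.8796), Z = V − 4.8·n = (39.242, -7.6947). Then cos ∠NHZ = HN·HZ / (|HN||HZ|), giving 13.594°.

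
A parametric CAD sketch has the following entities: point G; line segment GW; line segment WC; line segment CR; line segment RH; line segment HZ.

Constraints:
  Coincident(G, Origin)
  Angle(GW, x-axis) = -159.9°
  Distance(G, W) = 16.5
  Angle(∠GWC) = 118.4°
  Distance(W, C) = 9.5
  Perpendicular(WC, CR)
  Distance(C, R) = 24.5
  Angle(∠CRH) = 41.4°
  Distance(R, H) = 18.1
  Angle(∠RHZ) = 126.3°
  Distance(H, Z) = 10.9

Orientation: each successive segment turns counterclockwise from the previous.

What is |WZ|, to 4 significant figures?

0.3106

G is at the origin; GW runs at -159.9° with length 16.5, so W = (-15.50, -5.670). ∠GWC = 118.4° gives WC at -98.30° from the x-axis; with |WC| = 9.5, C = (-16.87, -15.07). WC ⟂ CR, so CR runs at -8.300°; with |CR| = 24.5, R = (7.377, -18.61). ∠CRH = 41.4° gives RH at 130.3° from the x-axis; with |RH| = 18.1, H = (-4.330, -4.803). ∠RHZ = 126.3° gives HZ at -176.0° from the x-axis; with |HZ| = 10.9, Z = (-15.20, -5.564). Then |WZ| = |Z − W| = 0.3106.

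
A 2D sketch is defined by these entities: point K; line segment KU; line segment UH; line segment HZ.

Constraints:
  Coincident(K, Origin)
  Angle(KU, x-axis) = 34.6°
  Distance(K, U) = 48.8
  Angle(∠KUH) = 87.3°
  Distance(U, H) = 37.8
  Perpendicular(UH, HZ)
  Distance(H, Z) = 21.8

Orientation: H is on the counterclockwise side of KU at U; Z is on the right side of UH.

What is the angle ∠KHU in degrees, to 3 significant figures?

53.9°

K is at the origin; KU runs at 34.6° with length 48.8, so U = 48.8·(cos 34.6°, sin 34.6°) = (40.2, 27.7). ∠KUH = 87.3°, so UH runs at 34.6° + (180° − 87.3°) = 127° from the x-axis; with |UH| = 37.8, H = U + 37.8·(cos 127°, sin 127°) = (17.3, 57.8). Then cos ∠KHU = HK·HU / (|HK||HU|), giving 53.9°.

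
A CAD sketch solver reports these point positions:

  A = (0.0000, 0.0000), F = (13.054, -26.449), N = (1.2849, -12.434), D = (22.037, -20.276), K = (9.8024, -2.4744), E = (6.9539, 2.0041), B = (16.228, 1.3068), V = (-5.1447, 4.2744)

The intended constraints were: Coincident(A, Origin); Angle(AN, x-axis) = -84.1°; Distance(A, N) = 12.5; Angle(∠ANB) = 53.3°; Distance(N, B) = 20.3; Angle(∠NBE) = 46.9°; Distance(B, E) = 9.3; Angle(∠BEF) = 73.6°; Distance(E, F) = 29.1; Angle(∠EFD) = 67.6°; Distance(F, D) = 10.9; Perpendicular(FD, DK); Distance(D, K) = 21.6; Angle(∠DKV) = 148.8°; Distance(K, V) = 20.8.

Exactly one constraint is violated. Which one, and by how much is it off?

Distance(K, V) = 20.8 — off by 4.40.

A = (0.00, 0.00) ✓; AN at -84.10° ✓; |AN| = 12.50 ✓; ∠ANB = 53.30° ✓; |NB| = 20.30 ✓; ∠NBE = 46.90° ✓; |BE| = 9.300 ✓; ∠BEF = 73.60° ✓; |EF| = 29.10 ✓; ∠EFD = 67.60° ✓; |FD| = 10.90 ✓; ∠(FD, DK) = 90.00° ✓; |DK| = 21.60 ✓; ∠DKV = 148.8° ✓; |KV| = 16.40 ✗.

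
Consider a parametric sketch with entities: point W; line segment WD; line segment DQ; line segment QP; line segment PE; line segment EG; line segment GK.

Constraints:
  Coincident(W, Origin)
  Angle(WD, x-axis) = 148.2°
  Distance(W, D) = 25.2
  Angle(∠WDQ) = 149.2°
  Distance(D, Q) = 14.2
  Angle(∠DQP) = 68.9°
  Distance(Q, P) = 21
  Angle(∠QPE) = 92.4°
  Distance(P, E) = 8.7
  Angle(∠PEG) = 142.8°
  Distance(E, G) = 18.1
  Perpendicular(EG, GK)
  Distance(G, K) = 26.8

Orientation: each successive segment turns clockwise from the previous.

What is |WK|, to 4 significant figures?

41.37

W is at the origin; WD runs at 148.2° with length 25.2, so D = (-21.42, 13.28). ∠WDQ = 149.2° gives DQ at 117.4° from the x-axis; with |DQ| = 14.2, Q = (-27.95, 25.89). ∠DQP = 68.9° gives QP at 6.300° from the x-axis; with |QP| = 21.0, P = (-7.079, 28.19). ∠QPE = 92.4° gives PE at -81.30° from the x-axis; with |PE| = 8.7, E = (-5.763, 19.59). ∠PEG = 142.8° gives EG at -118.5° from the x-axis; with |EG| = 18.1, G = (-14.40, 3.684). EG is perpendicular to GK, so GK runs at 151.5°; with |GK| = 26.8, K = (-37.95, 16.47). Then |WK| = |K − W| = 41.37.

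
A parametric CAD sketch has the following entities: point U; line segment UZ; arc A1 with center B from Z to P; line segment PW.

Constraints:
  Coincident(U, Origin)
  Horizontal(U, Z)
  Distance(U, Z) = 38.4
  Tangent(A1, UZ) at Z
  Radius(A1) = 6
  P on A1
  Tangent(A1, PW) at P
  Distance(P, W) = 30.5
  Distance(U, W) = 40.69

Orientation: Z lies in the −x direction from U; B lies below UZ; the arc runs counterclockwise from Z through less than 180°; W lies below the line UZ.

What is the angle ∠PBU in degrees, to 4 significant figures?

149.0°

Checks: |BP| = 6.000 ✓; ∠(BP, PW) = 90.00° ✓; |PW| = 30.50 ✓; |UW| = 40.69 ✓.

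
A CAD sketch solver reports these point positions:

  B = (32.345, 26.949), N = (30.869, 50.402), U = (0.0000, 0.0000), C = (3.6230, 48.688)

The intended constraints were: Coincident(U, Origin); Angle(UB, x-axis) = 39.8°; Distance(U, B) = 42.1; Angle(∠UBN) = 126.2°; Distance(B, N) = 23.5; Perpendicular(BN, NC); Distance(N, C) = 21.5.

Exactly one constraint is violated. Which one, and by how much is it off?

Distance(N, C) = 21.5 — off by 5.80.

U = (0.00, 0.00) ✓; UB at 39.80° ✓; |UB| = 42.10 ✓; ∠UBN = 126.2° ✓; |BN| = 23.50 ✓; ∠(BN, NC) = 90.00° ✓; |NC| = 27.30 ✗.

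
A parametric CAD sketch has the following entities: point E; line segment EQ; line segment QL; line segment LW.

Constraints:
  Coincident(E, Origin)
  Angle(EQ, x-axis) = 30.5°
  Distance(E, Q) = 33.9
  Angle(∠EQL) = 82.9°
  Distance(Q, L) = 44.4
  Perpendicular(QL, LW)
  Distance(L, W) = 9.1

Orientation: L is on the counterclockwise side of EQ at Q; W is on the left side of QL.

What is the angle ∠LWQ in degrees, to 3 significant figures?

78.4°

E is at the origin; EQ runs at 30.5° with length 33.9, so Q = 33.9·(cos 30.5°, sin 30.5°) = (29.2, 17.2). ∠EQL = 82.9°, so QL runs at 30.5° + (180° − 82.9°) = 128° from the x-axis; with |QL| = 44.4, L = Q + 44.4·(cos 128°, sin 128°) = (2.12, 52.4). QL is perpendicular to LW; with |LW| = 9.1 on the left of QL, W = L + 9.1·(-0.792, -0.610) = (-5.09, 46.8). Then cos ∠LWQ = WL·WQ / (|WL||WQ|), giving 78.4°.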